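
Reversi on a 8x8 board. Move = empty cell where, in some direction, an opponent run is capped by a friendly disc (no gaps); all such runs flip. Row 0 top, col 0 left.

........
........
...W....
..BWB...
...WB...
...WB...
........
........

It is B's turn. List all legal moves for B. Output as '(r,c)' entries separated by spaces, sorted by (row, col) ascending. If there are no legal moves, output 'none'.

Answer: (1,2) (1,4) (2,2) (4,2) (5,2) (6,2)

Derivation:
(1,2): flips 1 -> legal
(1,3): no bracket -> illegal
(1,4): flips 1 -> legal
(2,2): flips 1 -> legal
(2,4): no bracket -> illegal
(4,2): flips 1 -> legal
(5,2): flips 2 -> legal
(6,2): flips 1 -> legal
(6,3): no bracket -> illegal
(6,4): no bracket -> illegal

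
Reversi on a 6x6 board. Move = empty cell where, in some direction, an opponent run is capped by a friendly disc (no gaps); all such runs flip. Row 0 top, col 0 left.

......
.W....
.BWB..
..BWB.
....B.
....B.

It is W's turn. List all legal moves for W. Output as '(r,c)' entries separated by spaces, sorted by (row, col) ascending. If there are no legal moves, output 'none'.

(1,0): no bracket -> illegal
(1,2): no bracket -> illegal
(1,3): flips 1 -> legal
(1,4): no bracket -> illegal
(2,0): flips 1 -> legal
(2,4): flips 1 -> legal
(2,5): no bracket -> illegal
(3,0): no bracket -> illegal
(3,1): flips 2 -> legal
(3,5): flips 1 -> legal
(4,1): no bracket -> illegal
(4,2): flips 1 -> legal
(4,3): no bracket -> illegal
(4,5): no bracket -> illegal
(5,3): no bracket -> illegal
(5,5): flips 1 -> legal

Answer: (1,3) (2,0) (2,4) (3,1) (3,5) (4,2) (5,5)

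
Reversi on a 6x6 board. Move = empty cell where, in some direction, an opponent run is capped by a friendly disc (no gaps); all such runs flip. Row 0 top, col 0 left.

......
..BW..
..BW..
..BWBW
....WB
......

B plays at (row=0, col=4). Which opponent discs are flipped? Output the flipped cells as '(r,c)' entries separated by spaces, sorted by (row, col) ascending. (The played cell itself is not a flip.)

Answer: (1,3)

Derivation:
Dir NW: edge -> no flip
Dir N: edge -> no flip
Dir NE: edge -> no flip
Dir W: first cell '.' (not opp) -> no flip
Dir E: first cell '.' (not opp) -> no flip
Dir SW: opp run (1,3) capped by B -> flip
Dir S: first cell '.' (not opp) -> no flip
Dir SE: first cell '.' (not opp) -> no flip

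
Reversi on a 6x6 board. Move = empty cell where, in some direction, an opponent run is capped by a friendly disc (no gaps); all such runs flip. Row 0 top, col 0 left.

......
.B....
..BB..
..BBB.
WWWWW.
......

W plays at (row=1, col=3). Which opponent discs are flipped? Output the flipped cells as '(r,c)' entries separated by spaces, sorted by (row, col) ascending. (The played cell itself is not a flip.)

Dir NW: first cell '.' (not opp) -> no flip
Dir N: first cell '.' (not opp) -> no flip
Dir NE: first cell '.' (not opp) -> no flip
Dir W: first cell '.' (not opp) -> no flip
Dir E: first cell '.' (not opp) -> no flip
Dir SW: opp run (2,2), next='.' -> no flip
Dir S: opp run (2,3) (3,3) capped by W -> flip
Dir SE: first cell '.' (not opp) -> no flip

Answer: (2,3) (3,3)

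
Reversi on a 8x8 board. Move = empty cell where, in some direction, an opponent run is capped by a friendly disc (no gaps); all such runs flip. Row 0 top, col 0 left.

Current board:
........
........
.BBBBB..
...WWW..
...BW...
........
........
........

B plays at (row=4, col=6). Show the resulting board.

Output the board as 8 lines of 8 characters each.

Answer: ........
........
.BBBBB..
...WWB..
...BW.B.
........
........
........

Derivation:
Place B at (4,6); scan 8 dirs for brackets.
Dir NW: opp run (3,5) capped by B -> flip
Dir N: first cell '.' (not opp) -> no flip
Dir NE: first cell '.' (not opp) -> no flip
Dir W: first cell '.' (not opp) -> no flip
Dir E: first cell '.' (not opp) -> no flip
Dir SW: first cell '.' (not opp) -> no flip
Dir S: first cell '.' (not opp) -> no flip
Dir SE: first cell '.' (not opp) -> no flip
All flips: (3,5)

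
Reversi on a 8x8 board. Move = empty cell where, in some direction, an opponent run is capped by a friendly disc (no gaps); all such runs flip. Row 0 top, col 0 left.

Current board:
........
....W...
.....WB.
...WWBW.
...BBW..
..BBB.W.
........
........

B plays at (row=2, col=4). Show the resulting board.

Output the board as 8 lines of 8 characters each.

Place B at (2,4); scan 8 dirs for brackets.
Dir NW: first cell '.' (not opp) -> no flip
Dir N: opp run (1,4), next='.' -> no flip
Dir NE: first cell '.' (not opp) -> no flip
Dir W: first cell '.' (not opp) -> no flip
Dir E: opp run (2,5) capped by B -> flip
Dir SW: opp run (3,3), next='.' -> no flip
Dir S: opp run (3,4) capped by B -> flip
Dir SE: first cell 'B' (not opp) -> no flip
All flips: (2,5) (3,4)

Answer: ........
....W...
....BBB.
...WBBW.
...BBW..
..BBB.W.
........
........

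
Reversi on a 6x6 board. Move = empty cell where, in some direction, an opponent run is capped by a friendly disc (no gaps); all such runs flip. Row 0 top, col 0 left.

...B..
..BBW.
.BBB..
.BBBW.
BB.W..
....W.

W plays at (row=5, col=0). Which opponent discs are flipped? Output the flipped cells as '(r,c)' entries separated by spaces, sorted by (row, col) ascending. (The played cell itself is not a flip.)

Dir NW: edge -> no flip
Dir N: opp run (4,0), next='.' -> no flip
Dir NE: opp run (4,1) (3,2) (2,3) capped by W -> flip
Dir W: edge -> no flip
Dir E: first cell '.' (not opp) -> no flip
Dir SW: edge -> no flip
Dir S: edge -> no flip
Dir SE: edge -> no flip

Answer: (2,3) (3,2) (4,1)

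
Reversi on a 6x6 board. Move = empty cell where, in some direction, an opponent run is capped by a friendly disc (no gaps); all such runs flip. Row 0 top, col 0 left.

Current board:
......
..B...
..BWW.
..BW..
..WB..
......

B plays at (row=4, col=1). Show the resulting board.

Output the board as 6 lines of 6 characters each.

Answer: ......
..B...
..BWW.
..BW..
.BBB..
......

Derivation:
Place B at (4,1); scan 8 dirs for brackets.
Dir NW: first cell '.' (not opp) -> no flip
Dir N: first cell '.' (not opp) -> no flip
Dir NE: first cell 'B' (not opp) -> no flip
Dir W: first cell '.' (not opp) -> no flip
Dir E: opp run (4,2) capped by B -> flip
Dir SW: first cell '.' (not opp) -> no flip
Dir S: first cell '.' (not opp) -> no flip
Dir SE: first cell '.' (not opp) -> no flip
All flips: (4,2)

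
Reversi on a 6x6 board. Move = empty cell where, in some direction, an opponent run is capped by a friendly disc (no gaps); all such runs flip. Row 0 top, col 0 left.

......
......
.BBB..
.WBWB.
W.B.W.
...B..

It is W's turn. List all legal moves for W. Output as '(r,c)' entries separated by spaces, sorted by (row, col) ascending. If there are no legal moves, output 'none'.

Answer: (1,1) (1,3) (2,4) (3,5) (5,1)

Derivation:
(1,0): no bracket -> illegal
(1,1): flips 2 -> legal
(1,2): no bracket -> illegal
(1,3): flips 2 -> legal
(1,4): no bracket -> illegal
(2,0): no bracket -> illegal
(2,4): flips 1 -> legal
(2,5): no bracket -> illegal
(3,0): no bracket -> illegal
(3,5): flips 1 -> legal
(4,1): no bracket -> illegal
(4,3): no bracket -> illegal
(4,5): no bracket -> illegal
(5,1): flips 1 -> legal
(5,2): no bracket -> illegal
(5,4): no bracket -> illegal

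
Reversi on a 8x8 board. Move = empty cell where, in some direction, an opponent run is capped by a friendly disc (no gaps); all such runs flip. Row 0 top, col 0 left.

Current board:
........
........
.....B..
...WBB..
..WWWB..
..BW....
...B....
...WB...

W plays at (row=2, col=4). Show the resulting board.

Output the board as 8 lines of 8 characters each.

Answer: ........
........
....WB..
...WWB..
..WWWB..
..BW....
...B....
...WB...

Derivation:
Place W at (2,4); scan 8 dirs for brackets.
Dir NW: first cell '.' (not opp) -> no flip
Dir N: first cell '.' (not opp) -> no flip
Dir NE: first cell '.' (not opp) -> no flip
Dir W: first cell '.' (not opp) -> no flip
Dir E: opp run (2,5), next='.' -> no flip
Dir SW: first cell 'W' (not opp) -> no flip
Dir S: opp run (3,4) capped by W -> flip
Dir SE: opp run (3,5), next='.' -> no flip
All flips: (3,4)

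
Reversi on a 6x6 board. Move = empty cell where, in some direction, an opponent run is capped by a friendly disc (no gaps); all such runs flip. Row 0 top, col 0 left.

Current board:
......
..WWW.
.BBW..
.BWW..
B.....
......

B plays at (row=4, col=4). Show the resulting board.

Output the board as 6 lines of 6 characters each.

Place B at (4,4); scan 8 dirs for brackets.
Dir NW: opp run (3,3) capped by B -> flip
Dir N: first cell '.' (not opp) -> no flip
Dir NE: first cell '.' (not opp) -> no flip
Dir W: first cell '.' (not opp) -> no flip
Dir E: first cell '.' (not opp) -> no flip
Dir SW: first cell '.' (not opp) -> no flip
Dir S: first cell '.' (not opp) -> no flip
Dir SE: first cell '.' (not opp) -> no flip
All flips: (3,3)

Answer: ......
..WWW.
.BBW..
.BWB..
B...B.
......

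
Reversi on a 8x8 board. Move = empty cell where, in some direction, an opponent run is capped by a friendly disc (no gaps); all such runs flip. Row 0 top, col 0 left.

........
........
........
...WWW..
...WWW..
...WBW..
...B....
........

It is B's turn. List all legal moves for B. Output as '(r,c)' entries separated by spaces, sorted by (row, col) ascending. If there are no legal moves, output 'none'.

(2,2): no bracket -> illegal
(2,3): flips 3 -> legal
(2,4): flips 2 -> legal
(2,5): no bracket -> illegal
(2,6): no bracket -> illegal
(3,2): flips 1 -> legal
(3,6): flips 1 -> legal
(4,2): no bracket -> illegal
(4,6): no bracket -> illegal
(5,2): flips 1 -> legal
(5,6): flips 1 -> legal
(6,2): no bracket -> illegal
(6,4): no bracket -> illegal
(6,5): no bracket -> illegal
(6,6): no bracket -> illegal

Answer: (2,3) (2,4) (3,2) (3,6) (5,2) (5,6)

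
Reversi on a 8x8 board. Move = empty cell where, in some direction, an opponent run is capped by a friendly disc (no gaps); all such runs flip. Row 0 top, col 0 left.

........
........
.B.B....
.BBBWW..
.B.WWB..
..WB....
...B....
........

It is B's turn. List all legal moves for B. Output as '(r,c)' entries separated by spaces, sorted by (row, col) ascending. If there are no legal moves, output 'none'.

Answer: (2,5) (2,6) (3,6) (4,2) (5,1) (5,4) (5,5)

Derivation:
(2,4): no bracket -> illegal
(2,5): flips 1 -> legal
(2,6): flips 2 -> legal
(3,6): flips 2 -> legal
(4,2): flips 2 -> legal
(4,6): no bracket -> illegal
(5,1): flips 1 -> legal
(5,4): flips 1 -> legal
(5,5): flips 1 -> legal
(6,1): no bracket -> illegal
(6,2): no bracket -> illegal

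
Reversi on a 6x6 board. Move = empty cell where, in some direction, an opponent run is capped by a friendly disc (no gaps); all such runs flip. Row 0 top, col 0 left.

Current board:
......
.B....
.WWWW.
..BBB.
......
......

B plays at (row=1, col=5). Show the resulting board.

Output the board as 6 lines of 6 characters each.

Place B at (1,5); scan 8 dirs for brackets.
Dir NW: first cell '.' (not opp) -> no flip
Dir N: first cell '.' (not opp) -> no flip
Dir NE: edge -> no flip
Dir W: first cell '.' (not opp) -> no flip
Dir E: edge -> no flip
Dir SW: opp run (2,4) capped by B -> flip
Dir S: first cell '.' (not opp) -> no flip
Dir SE: edge -> no flip
All flips: (2,4)

Answer: ......
.B...B
.WWWB.
..BBB.
......
......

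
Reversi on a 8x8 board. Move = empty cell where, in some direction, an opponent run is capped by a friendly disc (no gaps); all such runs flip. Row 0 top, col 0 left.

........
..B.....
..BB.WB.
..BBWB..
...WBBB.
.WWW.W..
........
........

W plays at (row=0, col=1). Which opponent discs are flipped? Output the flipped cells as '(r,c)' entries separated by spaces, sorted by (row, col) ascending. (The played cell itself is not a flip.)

Answer: (1,2) (2,3)

Derivation:
Dir NW: edge -> no flip
Dir N: edge -> no flip
Dir NE: edge -> no flip
Dir W: first cell '.' (not opp) -> no flip
Dir E: first cell '.' (not opp) -> no flip
Dir SW: first cell '.' (not opp) -> no flip
Dir S: first cell '.' (not opp) -> no flip
Dir SE: opp run (1,2) (2,3) capped by W -> flip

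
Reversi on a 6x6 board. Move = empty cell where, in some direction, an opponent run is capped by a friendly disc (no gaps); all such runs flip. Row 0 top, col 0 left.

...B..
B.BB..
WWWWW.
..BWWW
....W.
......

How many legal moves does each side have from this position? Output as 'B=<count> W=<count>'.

Answer: B=5 W=8

Derivation:
-- B to move --
(1,1): no bracket -> illegal
(1,4): flips 1 -> legal
(1,5): no bracket -> illegal
(2,5): no bracket -> illegal
(3,0): flips 2 -> legal
(3,1): flips 1 -> legal
(4,2): no bracket -> illegal
(4,3): flips 2 -> legal
(4,5): flips 2 -> legal
(5,3): no bracket -> illegal
(5,4): no bracket -> illegal
(5,5): no bracket -> illegal
B mobility = 5
-- W to move --
(0,0): flips 1 -> legal
(0,1): flips 1 -> legal
(0,2): flips 2 -> legal
(0,4): flips 1 -> legal
(1,1): no bracket -> illegal
(1,4): no bracket -> illegal
(3,1): flips 1 -> legal
(4,1): flips 1 -> legal
(4,2): flips 1 -> legal
(4,3): flips 1 -> legal
W mobility = 8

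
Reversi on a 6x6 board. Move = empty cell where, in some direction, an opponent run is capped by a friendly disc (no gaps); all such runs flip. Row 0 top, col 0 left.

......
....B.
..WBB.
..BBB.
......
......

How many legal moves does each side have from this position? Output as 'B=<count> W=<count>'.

-- B to move --
(1,1): flips 1 -> legal
(1,2): flips 1 -> legal
(1,3): no bracket -> illegal
(2,1): flips 1 -> legal
(3,1): no bracket -> illegal
B mobility = 3
-- W to move --
(0,3): no bracket -> illegal
(0,4): no bracket -> illegal
(0,5): no bracket -> illegal
(1,2): no bracket -> illegal
(1,3): no bracket -> illegal
(1,5): no bracket -> illegal
(2,1): no bracket -> illegal
(2,5): flips 2 -> legal
(3,1): no bracket -> illegal
(3,5): no bracket -> illegal
(4,1): no bracket -> illegal
(4,2): flips 1 -> legal
(4,3): no bracket -> illegal
(4,4): flips 1 -> legal
(4,5): no bracket -> illegal
W mobility = 3

Answer: B=3 W=3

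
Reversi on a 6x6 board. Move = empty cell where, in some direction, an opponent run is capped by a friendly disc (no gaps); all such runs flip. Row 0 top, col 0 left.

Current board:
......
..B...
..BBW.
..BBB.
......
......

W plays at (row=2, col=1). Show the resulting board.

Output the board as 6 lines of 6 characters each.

Answer: ......
..B...
.WWWW.
..BBB.
......
......

Derivation:
Place W at (2,1); scan 8 dirs for brackets.
Dir NW: first cell '.' (not opp) -> no flip
Dir N: first cell '.' (not opp) -> no flip
Dir NE: opp run (1,2), next='.' -> no flip
Dir W: first cell '.' (not opp) -> no flip
Dir E: opp run (2,2) (2,3) capped by W -> flip
Dir SW: first cell '.' (not opp) -> no flip
Dir S: first cell '.' (not opp) -> no flip
Dir SE: opp run (3,2), next='.' -> no flip
All flips: (2,2) (2,3)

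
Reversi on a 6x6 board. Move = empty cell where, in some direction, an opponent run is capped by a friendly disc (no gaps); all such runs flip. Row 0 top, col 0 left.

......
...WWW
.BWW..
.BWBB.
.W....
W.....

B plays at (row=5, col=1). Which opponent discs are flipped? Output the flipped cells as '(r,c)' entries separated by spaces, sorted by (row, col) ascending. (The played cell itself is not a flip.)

Answer: (4,1)

Derivation:
Dir NW: first cell '.' (not opp) -> no flip
Dir N: opp run (4,1) capped by B -> flip
Dir NE: first cell '.' (not opp) -> no flip
Dir W: opp run (5,0), next=edge -> no flip
Dir E: first cell '.' (not opp) -> no flip
Dir SW: edge -> no flip
Dir S: edge -> no flip
Dir SE: edge -> no flip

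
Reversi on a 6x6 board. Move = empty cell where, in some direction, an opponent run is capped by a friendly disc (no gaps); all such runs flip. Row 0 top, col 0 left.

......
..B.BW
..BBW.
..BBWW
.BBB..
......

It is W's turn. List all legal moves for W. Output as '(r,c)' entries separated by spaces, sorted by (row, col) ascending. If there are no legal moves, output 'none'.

(0,1): flips 2 -> legal
(0,2): no bracket -> illegal
(0,3): no bracket -> illegal
(0,4): flips 1 -> legal
(0,5): no bracket -> illegal
(1,1): no bracket -> illegal
(1,3): flips 1 -> legal
(2,1): flips 2 -> legal
(2,5): no bracket -> illegal
(3,0): no bracket -> illegal
(3,1): flips 2 -> legal
(4,0): no bracket -> illegal
(4,4): no bracket -> illegal
(5,0): no bracket -> illegal
(5,1): flips 2 -> legal
(5,2): flips 1 -> legal
(5,3): no bracket -> illegal
(5,4): no bracket -> illegal

Answer: (0,1) (0,4) (1,3) (2,1) (3,1) (5,1) (5,2)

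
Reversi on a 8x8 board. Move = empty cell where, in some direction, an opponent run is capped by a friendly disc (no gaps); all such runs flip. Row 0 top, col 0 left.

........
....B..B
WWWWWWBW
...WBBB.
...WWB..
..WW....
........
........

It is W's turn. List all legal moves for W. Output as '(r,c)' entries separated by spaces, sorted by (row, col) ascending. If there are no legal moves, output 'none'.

Answer: (0,3) (0,4) (0,5) (0,7) (3,7) (4,6) (4,7) (5,4) (5,5) (5,6)

Derivation:
(0,3): flips 1 -> legal
(0,4): flips 1 -> legal
(0,5): flips 1 -> legal
(0,6): no bracket -> illegal
(0,7): flips 1 -> legal
(1,3): no bracket -> illegal
(1,5): no bracket -> illegal
(1,6): no bracket -> illegal
(3,7): flips 3 -> legal
(4,6): flips 2 -> legal
(4,7): flips 1 -> legal
(5,4): flips 2 -> legal
(5,5): flips 2 -> legal
(5,6): flips 2 -> legal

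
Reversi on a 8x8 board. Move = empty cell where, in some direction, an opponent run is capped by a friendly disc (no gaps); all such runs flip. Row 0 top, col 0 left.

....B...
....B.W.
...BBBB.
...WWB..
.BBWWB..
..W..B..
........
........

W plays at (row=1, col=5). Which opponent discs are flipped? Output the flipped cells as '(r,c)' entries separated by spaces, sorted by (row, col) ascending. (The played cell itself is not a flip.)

Dir NW: opp run (0,4), next=edge -> no flip
Dir N: first cell '.' (not opp) -> no flip
Dir NE: first cell '.' (not opp) -> no flip
Dir W: opp run (1,4), next='.' -> no flip
Dir E: first cell 'W' (not opp) -> no flip
Dir SW: opp run (2,4) capped by W -> flip
Dir S: opp run (2,5) (3,5) (4,5) (5,5), next='.' -> no flip
Dir SE: opp run (2,6), next='.' -> no flip

Answer: (2,4)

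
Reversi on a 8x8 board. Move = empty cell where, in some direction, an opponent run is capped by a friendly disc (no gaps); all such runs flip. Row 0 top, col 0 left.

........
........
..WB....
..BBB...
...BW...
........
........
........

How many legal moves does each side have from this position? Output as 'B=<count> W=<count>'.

Answer: B=6 W=2

Derivation:
-- B to move --
(1,1): flips 1 -> legal
(1,2): flips 1 -> legal
(1,3): no bracket -> illegal
(2,1): flips 1 -> legal
(3,1): no bracket -> illegal
(3,5): no bracket -> illegal
(4,5): flips 1 -> legal
(5,3): no bracket -> illegal
(5,4): flips 1 -> legal
(5,5): flips 1 -> legal
B mobility = 6
-- W to move --
(1,2): no bracket -> illegal
(1,3): no bracket -> illegal
(1,4): no bracket -> illegal
(2,1): no bracket -> illegal
(2,4): flips 2 -> legal
(2,5): no bracket -> illegal
(3,1): no bracket -> illegal
(3,5): no bracket -> illegal
(4,1): no bracket -> illegal
(4,2): flips 2 -> legal
(4,5): no bracket -> illegal
(5,2): no bracket -> illegal
(5,3): no bracket -> illegal
(5,4): no bracket -> illegal
W mobility = 2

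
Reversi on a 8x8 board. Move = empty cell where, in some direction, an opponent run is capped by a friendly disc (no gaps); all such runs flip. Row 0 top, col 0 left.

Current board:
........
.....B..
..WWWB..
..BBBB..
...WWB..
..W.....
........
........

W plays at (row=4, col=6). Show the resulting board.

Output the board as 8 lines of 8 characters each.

Answer: ........
.....B..
..WWWB..
..BBBW..
...WWWW.
..W.....
........
........

Derivation:
Place W at (4,6); scan 8 dirs for brackets.
Dir NW: opp run (3,5) capped by W -> flip
Dir N: first cell '.' (not opp) -> no flip
Dir NE: first cell '.' (not opp) -> no flip
Dir W: opp run (4,5) capped by W -> flip
Dir E: first cell '.' (not opp) -> no flip
Dir SW: first cell '.' (not opp) -> no flip
Dir S: first cell '.' (not opp) -> no flip
Dir SE: first cell '.' (not opp) -> no flip
All flips: (3,5) (4,5)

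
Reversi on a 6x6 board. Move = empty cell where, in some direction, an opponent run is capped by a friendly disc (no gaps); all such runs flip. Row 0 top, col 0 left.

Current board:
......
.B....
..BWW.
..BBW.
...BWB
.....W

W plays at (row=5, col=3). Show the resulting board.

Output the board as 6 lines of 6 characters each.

Answer: ......
.B....
..BWW.
..BWW.
...WWB
...W.W

Derivation:
Place W at (5,3); scan 8 dirs for brackets.
Dir NW: first cell '.' (not opp) -> no flip
Dir N: opp run (4,3) (3,3) capped by W -> flip
Dir NE: first cell 'W' (not opp) -> no flip
Dir W: first cell '.' (not opp) -> no flip
Dir E: first cell '.' (not opp) -> no flip
Dir SW: edge -> no flip
Dir S: edge -> no flip
Dir SE: edge -> no flip
All flips: (3,3) (4,3)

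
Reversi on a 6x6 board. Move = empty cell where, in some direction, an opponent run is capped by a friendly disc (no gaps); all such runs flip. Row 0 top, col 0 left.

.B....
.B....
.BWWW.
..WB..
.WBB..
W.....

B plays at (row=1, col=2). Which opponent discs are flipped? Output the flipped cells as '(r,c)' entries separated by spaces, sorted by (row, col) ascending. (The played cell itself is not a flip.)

Answer: (2,2) (3,2)

Derivation:
Dir NW: first cell 'B' (not opp) -> no flip
Dir N: first cell '.' (not opp) -> no flip
Dir NE: first cell '.' (not opp) -> no flip
Dir W: first cell 'B' (not opp) -> no flip
Dir E: first cell '.' (not opp) -> no flip
Dir SW: first cell 'B' (not opp) -> no flip
Dir S: opp run (2,2) (3,2) capped by B -> flip
Dir SE: opp run (2,3), next='.' -> no flip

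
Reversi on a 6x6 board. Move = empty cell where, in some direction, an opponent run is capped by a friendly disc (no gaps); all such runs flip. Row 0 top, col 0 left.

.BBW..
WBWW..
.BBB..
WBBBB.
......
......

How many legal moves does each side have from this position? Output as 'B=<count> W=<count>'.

Answer: B=3 W=6

Derivation:
-- B to move --
(0,0): no bracket -> illegal
(0,4): flips 2 -> legal
(1,4): flips 2 -> legal
(2,0): no bracket -> illegal
(2,4): flips 1 -> legal
(4,0): no bracket -> illegal
(4,1): no bracket -> illegal
B mobility = 3
-- W to move --
(0,0): flips 2 -> legal
(1,4): no bracket -> illegal
(2,0): no bracket -> illegal
(2,4): no bracket -> illegal
(2,5): no bracket -> illegal
(3,5): flips 4 -> legal
(4,0): flips 2 -> legal
(4,1): no bracket -> illegal
(4,2): flips 2 -> legal
(4,3): flips 4 -> legal
(4,4): no bracket -> illegal
(4,5): flips 2 -> legal
W mobility = 6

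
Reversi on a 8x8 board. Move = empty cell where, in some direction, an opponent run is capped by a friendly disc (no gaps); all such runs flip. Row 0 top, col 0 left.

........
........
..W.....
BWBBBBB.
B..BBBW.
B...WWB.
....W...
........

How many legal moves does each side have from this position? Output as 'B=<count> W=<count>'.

-- B to move --
(1,1): flips 1 -> legal
(1,2): flips 1 -> legal
(1,3): flips 2 -> legal
(2,0): no bracket -> illegal
(2,1): no bracket -> illegal
(2,3): no bracket -> illegal
(3,7): no bracket -> illegal
(4,1): no bracket -> illegal
(4,2): no bracket -> illegal
(4,7): flips 1 -> legal
(5,3): flips 2 -> legal
(5,7): flips 1 -> legal
(6,3): flips 1 -> legal
(6,5): flips 2 -> legal
(6,6): flips 1 -> legal
(7,3): no bracket -> illegal
(7,4): flips 2 -> legal
(7,5): no bracket -> illegal
B mobility = 10
-- W to move --
(2,0): no bracket -> illegal
(2,1): flips 2 -> legal
(2,3): no bracket -> illegal
(2,4): flips 3 -> legal
(2,5): flips 2 -> legal
(2,6): flips 1 -> legal
(2,7): flips 2 -> legal
(3,7): flips 5 -> legal
(4,1): no bracket -> illegal
(4,2): flips 4 -> legal
(4,7): no bracket -> illegal
(5,1): no bracket -> illegal
(5,2): no bracket -> illegal
(5,3): no bracket -> illegal
(5,7): flips 1 -> legal
(6,0): no bracket -> illegal
(6,1): no bracket -> illegal
(6,5): no bracket -> illegal
(6,6): flips 1 -> legal
(6,7): no bracket -> illegal
W mobility = 9

Answer: B=10 W=9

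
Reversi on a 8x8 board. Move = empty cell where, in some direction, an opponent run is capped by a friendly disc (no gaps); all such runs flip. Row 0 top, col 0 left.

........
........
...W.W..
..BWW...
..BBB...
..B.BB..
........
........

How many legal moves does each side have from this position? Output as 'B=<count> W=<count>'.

-- B to move --
(1,2): no bracket -> illegal
(1,3): flips 2 -> legal
(1,4): flips 1 -> legal
(1,5): no bracket -> illegal
(1,6): flips 2 -> legal
(2,2): flips 1 -> legal
(2,4): flips 2 -> legal
(2,6): no bracket -> illegal
(3,5): flips 2 -> legal
(3,6): no bracket -> illegal
(4,5): no bracket -> illegal
B mobility = 6
-- W to move --
(2,1): no bracket -> illegal
(2,2): no bracket -> illegal
(3,1): flips 1 -> legal
(3,5): no bracket -> illegal
(4,1): flips 1 -> legal
(4,5): no bracket -> illegal
(4,6): no bracket -> illegal
(5,1): flips 1 -> legal
(5,3): flips 1 -> legal
(5,6): no bracket -> illegal
(6,1): flips 2 -> legal
(6,2): no bracket -> illegal
(6,3): no bracket -> illegal
(6,4): flips 2 -> legal
(6,5): no bracket -> illegal
(6,6): flips 2 -> legal
W mobility = 7

Answer: B=6 W=7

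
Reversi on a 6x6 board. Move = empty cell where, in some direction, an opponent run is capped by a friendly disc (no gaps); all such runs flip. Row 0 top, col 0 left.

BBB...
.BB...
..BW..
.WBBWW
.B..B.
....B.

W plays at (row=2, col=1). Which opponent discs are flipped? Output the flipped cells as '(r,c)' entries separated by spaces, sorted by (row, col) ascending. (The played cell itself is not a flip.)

Dir NW: first cell '.' (not opp) -> no flip
Dir N: opp run (1,1) (0,1), next=edge -> no flip
Dir NE: opp run (1,2), next='.' -> no flip
Dir W: first cell '.' (not opp) -> no flip
Dir E: opp run (2,2) capped by W -> flip
Dir SW: first cell '.' (not opp) -> no flip
Dir S: first cell 'W' (not opp) -> no flip
Dir SE: opp run (3,2), next='.' -> no flip

Answer: (2,2)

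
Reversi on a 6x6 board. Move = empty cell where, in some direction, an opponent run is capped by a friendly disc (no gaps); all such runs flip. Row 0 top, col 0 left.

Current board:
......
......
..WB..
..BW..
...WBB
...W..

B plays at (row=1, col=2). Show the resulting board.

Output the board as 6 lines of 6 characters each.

Answer: ......
..B...
..BB..
..BW..
...WBB
...W..

Derivation:
Place B at (1,2); scan 8 dirs for brackets.
Dir NW: first cell '.' (not opp) -> no flip
Dir N: first cell '.' (not opp) -> no flip
Dir NE: first cell '.' (not opp) -> no flip
Dir W: first cell '.' (not opp) -> no flip
Dir E: first cell '.' (not opp) -> no flip
Dir SW: first cell '.' (not opp) -> no flip
Dir S: opp run (2,2) capped by B -> flip
Dir SE: first cell 'B' (not opp) -> no flip
All flips: (2,2)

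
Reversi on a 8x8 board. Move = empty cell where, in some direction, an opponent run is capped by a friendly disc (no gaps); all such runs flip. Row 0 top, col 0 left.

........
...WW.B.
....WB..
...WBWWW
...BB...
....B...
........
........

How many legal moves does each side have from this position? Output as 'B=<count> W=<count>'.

Answer: B=8 W=5

Derivation:
-- B to move --
(0,2): no bracket -> illegal
(0,3): flips 1 -> legal
(0,4): flips 2 -> legal
(0,5): no bracket -> illegal
(1,2): no bracket -> illegal
(1,5): no bracket -> illegal
(2,2): flips 1 -> legal
(2,3): flips 2 -> legal
(2,6): flips 1 -> legal
(2,7): no bracket -> illegal
(3,2): flips 1 -> legal
(4,2): no bracket -> illegal
(4,5): flips 1 -> legal
(4,6): no bracket -> illegal
(4,7): flips 1 -> legal
B mobility = 8
-- W to move --
(0,5): no bracket -> illegal
(0,6): no bracket -> illegal
(0,7): no bracket -> illegal
(1,5): flips 1 -> legal
(1,7): no bracket -> illegal
(2,3): no bracket -> illegal
(2,6): flips 1 -> legal
(2,7): no bracket -> illegal
(3,2): no bracket -> illegal
(4,2): no bracket -> illegal
(4,5): no bracket -> illegal
(5,2): no bracket -> illegal
(5,3): flips 2 -> legal
(5,5): flips 1 -> legal
(6,3): no bracket -> illegal
(6,4): flips 3 -> legal
(6,5): no bracket -> illegal
W mobility = 5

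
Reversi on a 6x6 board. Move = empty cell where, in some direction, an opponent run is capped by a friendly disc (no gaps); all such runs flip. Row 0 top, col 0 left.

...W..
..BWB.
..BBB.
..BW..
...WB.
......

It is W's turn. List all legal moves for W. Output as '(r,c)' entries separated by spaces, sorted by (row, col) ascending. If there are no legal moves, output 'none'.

(0,1): no bracket -> illegal
(0,2): no bracket -> illegal
(0,4): no bracket -> illegal
(0,5): no bracket -> illegal
(1,1): flips 2 -> legal
(1,5): flips 2 -> legal
(2,1): flips 2 -> legal
(2,5): flips 1 -> legal
(3,1): flips 2 -> legal
(3,4): no bracket -> illegal
(3,5): flips 1 -> legal
(4,1): no bracket -> illegal
(4,2): no bracket -> illegal
(4,5): flips 1 -> legal
(5,3): no bracket -> illegal
(5,4): no bracket -> illegal
(5,5): flips 1 -> legal

Answer: (1,1) (1,5) (2,1) (2,5) (3,1) (3,5) (4,5) (5,5)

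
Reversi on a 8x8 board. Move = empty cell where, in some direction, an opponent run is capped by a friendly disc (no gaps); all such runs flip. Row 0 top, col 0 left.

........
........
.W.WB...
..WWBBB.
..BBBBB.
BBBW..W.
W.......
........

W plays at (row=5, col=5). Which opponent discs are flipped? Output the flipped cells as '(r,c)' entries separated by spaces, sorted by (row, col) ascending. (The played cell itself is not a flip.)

Answer: (4,4)

Derivation:
Dir NW: opp run (4,4) capped by W -> flip
Dir N: opp run (4,5) (3,5), next='.' -> no flip
Dir NE: opp run (4,6), next='.' -> no flip
Dir W: first cell '.' (not opp) -> no flip
Dir E: first cell 'W' (not opp) -> no flip
Dir SW: first cell '.' (not opp) -> no flip
Dir S: first cell '.' (not opp) -> no flip
Dir SE: first cell '.' (not opp) -> no flip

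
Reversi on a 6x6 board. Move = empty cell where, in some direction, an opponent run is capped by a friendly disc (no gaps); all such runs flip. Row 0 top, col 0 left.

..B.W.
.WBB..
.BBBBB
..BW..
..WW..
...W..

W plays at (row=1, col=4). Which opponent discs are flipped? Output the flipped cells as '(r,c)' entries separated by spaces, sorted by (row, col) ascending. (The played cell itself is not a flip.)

Dir NW: first cell '.' (not opp) -> no flip
Dir N: first cell 'W' (not opp) -> no flip
Dir NE: first cell '.' (not opp) -> no flip
Dir W: opp run (1,3) (1,2) capped by W -> flip
Dir E: first cell '.' (not opp) -> no flip
Dir SW: opp run (2,3) (3,2), next='.' -> no flip
Dir S: opp run (2,4), next='.' -> no flip
Dir SE: opp run (2,5), next=edge -> no flip

Answer: (1,2) (1,3)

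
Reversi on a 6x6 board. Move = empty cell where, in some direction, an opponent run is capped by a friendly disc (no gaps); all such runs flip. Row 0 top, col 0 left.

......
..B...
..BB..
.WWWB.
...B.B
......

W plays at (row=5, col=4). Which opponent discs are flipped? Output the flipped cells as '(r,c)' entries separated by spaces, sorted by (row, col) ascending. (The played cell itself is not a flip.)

Answer: (4,3)

Derivation:
Dir NW: opp run (4,3) capped by W -> flip
Dir N: first cell '.' (not opp) -> no flip
Dir NE: opp run (4,5), next=edge -> no flip
Dir W: first cell '.' (not opp) -> no flip
Dir E: first cell '.' (not opp) -> no flip
Dir SW: edge -> no flip
Dir S: edge -> no flip
Dir SE: edge -> no flip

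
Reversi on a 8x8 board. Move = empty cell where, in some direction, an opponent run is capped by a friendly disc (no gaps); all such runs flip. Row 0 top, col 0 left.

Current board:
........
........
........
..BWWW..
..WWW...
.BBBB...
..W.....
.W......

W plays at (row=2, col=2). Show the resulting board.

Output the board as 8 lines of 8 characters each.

Answer: ........
........
..W.....
..WWWW..
..WWW...
.BBBB...
..W.....
.W......

Derivation:
Place W at (2,2); scan 8 dirs for brackets.
Dir NW: first cell '.' (not opp) -> no flip
Dir N: first cell '.' (not opp) -> no flip
Dir NE: first cell '.' (not opp) -> no flip
Dir W: first cell '.' (not opp) -> no flip
Dir E: first cell '.' (not opp) -> no flip
Dir SW: first cell '.' (not opp) -> no flip
Dir S: opp run (3,2) capped by W -> flip
Dir SE: first cell 'W' (not opp) -> no flip
All flips: (3,2)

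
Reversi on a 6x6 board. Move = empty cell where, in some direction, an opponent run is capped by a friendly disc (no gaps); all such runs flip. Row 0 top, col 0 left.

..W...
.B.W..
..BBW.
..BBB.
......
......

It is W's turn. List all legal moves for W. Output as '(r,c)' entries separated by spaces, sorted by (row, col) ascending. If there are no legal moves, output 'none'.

Answer: (2,0) (2,1) (3,1) (4,2) (4,3) (4,4)

Derivation:
(0,0): no bracket -> illegal
(0,1): no bracket -> illegal
(1,0): no bracket -> illegal
(1,2): no bracket -> illegal
(1,4): no bracket -> illegal
(2,0): flips 1 -> legal
(2,1): flips 2 -> legal
(2,5): no bracket -> illegal
(3,1): flips 1 -> legal
(3,5): no bracket -> illegal
(4,1): no bracket -> illegal
(4,2): flips 1 -> legal
(4,3): flips 2 -> legal
(4,4): flips 1 -> legal
(4,5): no bracket -> illegal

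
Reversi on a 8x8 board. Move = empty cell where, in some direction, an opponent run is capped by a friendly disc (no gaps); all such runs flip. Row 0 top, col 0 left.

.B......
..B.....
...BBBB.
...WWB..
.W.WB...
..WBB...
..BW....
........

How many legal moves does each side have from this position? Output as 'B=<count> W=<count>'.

-- B to move --
(2,2): flips 1 -> legal
(3,0): no bracket -> illegal
(3,1): no bracket -> illegal
(3,2): flips 3 -> legal
(4,0): no bracket -> illegal
(4,2): flips 3 -> legal
(4,5): flips 1 -> legal
(5,0): no bracket -> illegal
(5,1): flips 1 -> legal
(6,1): flips 3 -> legal
(6,4): flips 1 -> legal
(7,2): flips 1 -> legal
(7,3): flips 1 -> legal
(7,4): no bracket -> illegal
B mobility = 9
-- W to move --
(0,0): no bracket -> illegal
(0,2): no bracket -> illegal
(0,3): no bracket -> illegal
(1,0): no bracket -> illegal
(1,1): no bracket -> illegal
(1,3): flips 1 -> legal
(1,4): flips 1 -> legal
(1,5): flips 1 -> legal
(1,6): flips 1 -> legal
(1,7): no bracket -> illegal
(2,1): no bracket -> illegal
(2,2): no bracket -> illegal
(2,7): no bracket -> illegal
(3,2): no bracket -> illegal
(3,6): flips 1 -> legal
(3,7): no bracket -> illegal
(4,2): no bracket -> illegal
(4,5): flips 2 -> legal
(4,6): no bracket -> illegal
(5,1): no bracket -> illegal
(5,5): flips 3 -> legal
(6,1): flips 1 -> legal
(6,4): flips 2 -> legal
(6,5): flips 1 -> legal
(7,1): no bracket -> illegal
(7,2): flips 1 -> legal
(7,3): no bracket -> illegal
W mobility = 11

Answer: B=9 W=11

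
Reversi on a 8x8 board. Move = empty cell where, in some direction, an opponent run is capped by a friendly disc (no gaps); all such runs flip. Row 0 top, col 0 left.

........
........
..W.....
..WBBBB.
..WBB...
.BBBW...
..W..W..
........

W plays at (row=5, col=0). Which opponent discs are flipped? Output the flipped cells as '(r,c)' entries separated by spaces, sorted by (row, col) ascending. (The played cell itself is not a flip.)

Dir NW: edge -> no flip
Dir N: first cell '.' (not opp) -> no flip
Dir NE: first cell '.' (not opp) -> no flip
Dir W: edge -> no flip
Dir E: opp run (5,1) (5,2) (5,3) capped by W -> flip
Dir SW: edge -> no flip
Dir S: first cell '.' (not opp) -> no flip
Dir SE: first cell '.' (not opp) -> no flip

Answer: (5,1) (5,2) (5,3)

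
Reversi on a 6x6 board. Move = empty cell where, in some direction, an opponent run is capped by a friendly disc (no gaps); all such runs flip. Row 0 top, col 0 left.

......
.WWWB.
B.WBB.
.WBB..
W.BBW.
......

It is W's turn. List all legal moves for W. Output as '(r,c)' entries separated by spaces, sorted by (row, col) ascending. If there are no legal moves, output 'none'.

Answer: (1,5) (2,5) (3,4) (3,5) (4,1) (5,2) (5,3)

Derivation:
(0,3): no bracket -> illegal
(0,4): no bracket -> illegal
(0,5): no bracket -> illegal
(1,0): no bracket -> illegal
(1,5): flips 1 -> legal
(2,1): no bracket -> illegal
(2,5): flips 2 -> legal
(3,0): no bracket -> illegal
(3,4): flips 3 -> legal
(3,5): flips 1 -> legal
(4,1): flips 2 -> legal
(5,1): no bracket -> illegal
(5,2): flips 2 -> legal
(5,3): flips 4 -> legal
(5,4): no bracket -> illegal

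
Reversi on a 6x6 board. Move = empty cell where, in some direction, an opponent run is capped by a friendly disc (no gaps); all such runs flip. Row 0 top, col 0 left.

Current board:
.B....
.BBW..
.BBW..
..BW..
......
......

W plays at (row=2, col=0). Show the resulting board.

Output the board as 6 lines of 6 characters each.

Place W at (2,0); scan 8 dirs for brackets.
Dir NW: edge -> no flip
Dir N: first cell '.' (not opp) -> no flip
Dir NE: opp run (1,1), next='.' -> no flip
Dir W: edge -> no flip
Dir E: opp run (2,1) (2,2) capped by W -> flip
Dir SW: edge -> no flip
Dir S: first cell '.' (not opp) -> no flip
Dir SE: first cell '.' (not opp) -> no flip
All flips: (2,1) (2,2)

Answer: .B....
.BBW..
WWWW..
..BW..
......
......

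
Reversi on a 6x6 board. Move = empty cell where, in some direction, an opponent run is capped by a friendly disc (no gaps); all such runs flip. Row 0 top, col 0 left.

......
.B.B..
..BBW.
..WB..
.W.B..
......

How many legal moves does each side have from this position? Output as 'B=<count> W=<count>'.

Answer: B=7 W=7

Derivation:
-- B to move --
(1,4): no bracket -> illegal
(1,5): flips 1 -> legal
(2,1): flips 1 -> legal
(2,5): flips 1 -> legal
(3,0): no bracket -> illegal
(3,1): flips 1 -> legal
(3,4): no bracket -> illegal
(3,5): flips 1 -> legal
(4,0): no bracket -> illegal
(4,2): flips 1 -> legal
(5,0): flips 2 -> legal
(5,1): no bracket -> illegal
(5,2): no bracket -> illegal
B mobility = 7
-- W to move --
(0,0): no bracket -> illegal
(0,1): no bracket -> illegal
(0,2): flips 1 -> legal
(0,3): no bracket -> illegal
(0,4): no bracket -> illegal
(1,0): no bracket -> illegal
(1,2): flips 1 -> legal
(1,4): flips 1 -> legal
(2,0): no bracket -> illegal
(2,1): flips 2 -> legal
(3,1): no bracket -> illegal
(3,4): flips 1 -> legal
(4,2): flips 1 -> legal
(4,4): no bracket -> illegal
(5,2): no bracket -> illegal
(5,3): no bracket -> illegal
(5,4): flips 1 -> legal
W mobility = 7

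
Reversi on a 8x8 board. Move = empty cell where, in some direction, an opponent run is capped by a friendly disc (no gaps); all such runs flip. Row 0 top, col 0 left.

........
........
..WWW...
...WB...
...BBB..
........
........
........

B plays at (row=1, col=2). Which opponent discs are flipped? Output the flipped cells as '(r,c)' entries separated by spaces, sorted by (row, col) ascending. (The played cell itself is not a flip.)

Answer: (2,3)

Derivation:
Dir NW: first cell '.' (not opp) -> no flip
Dir N: first cell '.' (not opp) -> no flip
Dir NE: first cell '.' (not opp) -> no flip
Dir W: first cell '.' (not opp) -> no flip
Dir E: first cell '.' (not opp) -> no flip
Dir SW: first cell '.' (not opp) -> no flip
Dir S: opp run (2,2), next='.' -> no flip
Dir SE: opp run (2,3) capped by B -> flip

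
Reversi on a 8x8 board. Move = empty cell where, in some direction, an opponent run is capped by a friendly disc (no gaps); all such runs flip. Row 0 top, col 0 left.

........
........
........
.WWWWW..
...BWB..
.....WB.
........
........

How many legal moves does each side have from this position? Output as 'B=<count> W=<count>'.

-- B to move --
(2,0): no bracket -> illegal
(2,1): flips 1 -> legal
(2,2): no bracket -> illegal
(2,3): flips 2 -> legal
(2,4): no bracket -> illegal
(2,5): flips 2 -> legal
(2,6): no bracket -> illegal
(3,0): no bracket -> illegal
(3,6): no bracket -> illegal
(4,0): no bracket -> illegal
(4,1): no bracket -> illegal
(4,2): no bracket -> illegal
(4,6): no bracket -> illegal
(5,3): no bracket -> illegal
(5,4): flips 1 -> legal
(6,4): no bracket -> illegal
(6,5): flips 1 -> legal
(6,6): no bracket -> illegal
B mobility = 5
-- W to move --
(3,6): no bracket -> illegal
(4,2): flips 1 -> legal
(4,6): flips 1 -> legal
(4,7): no bracket -> illegal
(5,2): flips 1 -> legal
(5,3): flips 1 -> legal
(5,4): flips 1 -> legal
(5,7): flips 1 -> legal
(6,5): no bracket -> illegal
(6,6): no bracket -> illegal
(6,7): flips 2 -> legal
W mobility = 7

Answer: B=5 W=7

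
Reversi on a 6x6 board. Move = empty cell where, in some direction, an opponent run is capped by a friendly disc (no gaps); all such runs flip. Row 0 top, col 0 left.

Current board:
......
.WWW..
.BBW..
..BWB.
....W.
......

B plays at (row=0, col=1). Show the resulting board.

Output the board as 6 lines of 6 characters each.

Place B at (0,1); scan 8 dirs for brackets.
Dir NW: edge -> no flip
Dir N: edge -> no flip
Dir NE: edge -> no flip
Dir W: first cell '.' (not opp) -> no flip
Dir E: first cell '.' (not opp) -> no flip
Dir SW: first cell '.' (not opp) -> no flip
Dir S: opp run (1,1) capped by B -> flip
Dir SE: opp run (1,2) (2,3) capped by B -> flip
All flips: (1,1) (1,2) (2,3)

Answer: .B....
.BBW..
.BBB..
..BWB.
....W.
......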